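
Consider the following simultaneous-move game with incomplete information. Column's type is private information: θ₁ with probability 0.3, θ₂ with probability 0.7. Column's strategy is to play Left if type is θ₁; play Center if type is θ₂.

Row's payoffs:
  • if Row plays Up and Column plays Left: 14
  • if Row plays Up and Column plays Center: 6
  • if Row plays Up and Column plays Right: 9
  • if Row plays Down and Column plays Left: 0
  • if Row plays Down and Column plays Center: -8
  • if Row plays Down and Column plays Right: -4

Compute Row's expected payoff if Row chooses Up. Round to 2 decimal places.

E[Up] = 0.3·14 + 0.7·6 = 4.2 + 4.2 = 8.4

8.40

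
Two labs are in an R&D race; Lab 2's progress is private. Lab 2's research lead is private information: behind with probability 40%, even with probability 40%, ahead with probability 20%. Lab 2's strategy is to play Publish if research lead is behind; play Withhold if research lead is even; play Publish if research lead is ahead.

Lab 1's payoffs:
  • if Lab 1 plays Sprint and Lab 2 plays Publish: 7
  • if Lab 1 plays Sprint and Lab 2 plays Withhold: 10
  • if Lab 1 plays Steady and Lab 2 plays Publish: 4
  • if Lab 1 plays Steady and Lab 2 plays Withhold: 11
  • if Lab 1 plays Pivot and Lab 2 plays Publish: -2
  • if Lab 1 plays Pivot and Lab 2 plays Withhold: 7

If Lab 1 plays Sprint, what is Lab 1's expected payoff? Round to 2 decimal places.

8.20

E[Sprint] = 0.4·7 + 0.4·10 + 0.2·7 = 2.8 + 4 + 1.4 = 8.2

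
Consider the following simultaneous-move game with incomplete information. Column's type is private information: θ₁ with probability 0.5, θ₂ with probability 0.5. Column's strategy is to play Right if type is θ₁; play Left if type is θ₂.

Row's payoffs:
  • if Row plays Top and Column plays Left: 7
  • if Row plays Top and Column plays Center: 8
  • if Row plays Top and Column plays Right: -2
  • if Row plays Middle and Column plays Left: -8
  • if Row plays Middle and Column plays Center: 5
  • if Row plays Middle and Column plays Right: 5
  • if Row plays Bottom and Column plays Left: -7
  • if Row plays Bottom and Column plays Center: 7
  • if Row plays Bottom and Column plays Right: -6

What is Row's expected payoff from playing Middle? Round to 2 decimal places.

E[Middle] = 0.5·5 + 0.5·(-8) = 2.5 + (-4) = -1.5

-1.50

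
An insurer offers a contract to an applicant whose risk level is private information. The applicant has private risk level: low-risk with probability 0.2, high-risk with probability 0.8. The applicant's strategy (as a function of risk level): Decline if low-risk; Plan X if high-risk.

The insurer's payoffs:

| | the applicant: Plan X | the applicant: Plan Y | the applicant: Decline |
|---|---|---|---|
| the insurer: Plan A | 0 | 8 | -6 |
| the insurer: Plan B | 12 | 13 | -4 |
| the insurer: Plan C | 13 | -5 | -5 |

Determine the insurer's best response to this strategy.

E[Plan A] = 0.2·(-6) + 0.8·(0) = -1.2
E[Plan B] = 0.2·(-4) + 0.8·(12) = 8.8
E[Plan C] = 0.2·(-5) + 0.8·(13) = 9.4
Best response: Plan C (9.4 is the largest).

Plan C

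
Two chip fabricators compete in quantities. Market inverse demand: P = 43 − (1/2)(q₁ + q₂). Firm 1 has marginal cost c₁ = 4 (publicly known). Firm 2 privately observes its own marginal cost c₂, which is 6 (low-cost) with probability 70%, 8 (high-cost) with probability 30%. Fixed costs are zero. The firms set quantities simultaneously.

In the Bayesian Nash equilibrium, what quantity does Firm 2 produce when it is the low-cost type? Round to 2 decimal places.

Each type of Firm 2 best-responds to q₁; Firm 1 best-responds to the expected q₂ over Firm 2's types.
Firm 2 with cost c maximizes (43 − (1/2)(q₁+q₂) − c)·q₂, giving q₂(c) = (43 − c − (1/2)q₁).
E[c₂] = 0.7·6 + 0.3·8 = 6.6
Firm 1's FOC against E[q₂] yields q₁ = (43 − 2·4 + E[c₂])/(3/2) = (43 − 8 + 6.6)/(3/2) = 27.7333.
q₂(low-cost) = (43 − 6 − (1/2)·27.7333) = 23.1333.

23.13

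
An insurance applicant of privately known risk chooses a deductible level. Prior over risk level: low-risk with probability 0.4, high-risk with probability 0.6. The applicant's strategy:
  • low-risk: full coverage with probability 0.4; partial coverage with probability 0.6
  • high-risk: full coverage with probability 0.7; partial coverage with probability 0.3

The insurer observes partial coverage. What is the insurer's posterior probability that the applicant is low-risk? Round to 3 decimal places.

P(partial coverage) = 0.4·0.6 + 0.6·0.3 = 0.42
P(low-risk | partial coverage) = (0.4·0.6) / 0.42 = 0.24 / 0.42 = 0.571429

0.571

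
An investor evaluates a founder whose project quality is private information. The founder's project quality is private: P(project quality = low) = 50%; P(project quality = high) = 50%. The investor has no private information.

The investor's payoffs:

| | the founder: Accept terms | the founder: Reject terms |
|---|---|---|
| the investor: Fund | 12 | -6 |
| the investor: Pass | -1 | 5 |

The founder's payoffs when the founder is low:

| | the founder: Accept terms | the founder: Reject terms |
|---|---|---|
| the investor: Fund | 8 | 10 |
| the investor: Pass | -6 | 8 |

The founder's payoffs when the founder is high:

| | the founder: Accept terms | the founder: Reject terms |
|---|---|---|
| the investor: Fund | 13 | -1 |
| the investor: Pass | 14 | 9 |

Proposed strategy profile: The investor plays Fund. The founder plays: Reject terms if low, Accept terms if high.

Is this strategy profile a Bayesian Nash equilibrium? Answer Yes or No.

The investor plays Fund: E[Fund] = 0.5·(-6) + 0.5·(12) = 3; E[Pass] = 2. Best-responding. ✓
The founder (project quality low), facing Fund: Accept terms gives 8, Reject terms gives 10. Proposed Reject terms is best. ✓
The founder (project quality high), facing Fund: Accept terms gives 13, Reject terms gives -1. Proposed Accept terms is best. ✓

Yes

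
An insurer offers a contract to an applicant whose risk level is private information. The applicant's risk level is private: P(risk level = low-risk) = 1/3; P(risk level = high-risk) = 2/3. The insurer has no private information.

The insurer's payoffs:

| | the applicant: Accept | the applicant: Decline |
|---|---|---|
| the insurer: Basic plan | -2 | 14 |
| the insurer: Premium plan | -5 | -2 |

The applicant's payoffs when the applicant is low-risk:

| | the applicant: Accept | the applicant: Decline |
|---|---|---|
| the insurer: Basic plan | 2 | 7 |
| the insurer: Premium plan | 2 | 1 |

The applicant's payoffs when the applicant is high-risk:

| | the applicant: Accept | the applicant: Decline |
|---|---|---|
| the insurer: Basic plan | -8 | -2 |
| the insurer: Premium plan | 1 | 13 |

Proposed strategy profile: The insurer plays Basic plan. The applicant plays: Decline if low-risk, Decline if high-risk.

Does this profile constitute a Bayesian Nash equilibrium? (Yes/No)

A profile is a BNE iff every type of every player is best-responding given beliefs about the other side.
The insurer plays Basic plan: E[Basic plan] = 1/3·(14) + 2/3·(14) = 14; E[Premium plan] = -2. Best-responding. ✓
The applicant (risk level low-risk), facing Basic plan: Accept gives 2, Decline gives 7. Proposed Decline is best. ✓
The applicant (risk level high-risk), facing Basic plan: Accept gives -8, Decline gives -2. Proposed Decline is best. ✓

Yes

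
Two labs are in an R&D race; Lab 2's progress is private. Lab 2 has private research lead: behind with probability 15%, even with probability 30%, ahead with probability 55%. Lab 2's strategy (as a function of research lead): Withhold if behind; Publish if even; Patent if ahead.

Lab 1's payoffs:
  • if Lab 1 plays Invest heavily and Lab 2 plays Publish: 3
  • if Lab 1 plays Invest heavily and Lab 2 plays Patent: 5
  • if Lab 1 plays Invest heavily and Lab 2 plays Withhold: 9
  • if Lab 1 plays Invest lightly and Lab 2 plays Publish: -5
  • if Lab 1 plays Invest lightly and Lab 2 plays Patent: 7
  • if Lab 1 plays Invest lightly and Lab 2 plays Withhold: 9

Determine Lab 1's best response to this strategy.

E[Invest heavily] = 0.15·(9) + 0.3·(3) + 0.55·(5) = 5
E[Invest lightly] = 0.15·(9) + 0.3·(-5) + 0.55·(7) = 3.7
Best response: Invest heavily (5 is the largest).

Invest heavily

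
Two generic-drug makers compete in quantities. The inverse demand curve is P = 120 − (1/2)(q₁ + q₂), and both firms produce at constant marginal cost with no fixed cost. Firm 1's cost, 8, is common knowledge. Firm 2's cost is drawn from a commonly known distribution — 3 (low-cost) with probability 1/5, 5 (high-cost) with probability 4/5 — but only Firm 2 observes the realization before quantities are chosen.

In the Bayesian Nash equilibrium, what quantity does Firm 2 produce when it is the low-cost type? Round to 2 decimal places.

80.80

Type-c best response for Firm 2: q₂(c) = (120 − c) − q₁/2.
Firm 1 maximizes expected profit; its first-order condition is 120 − q₁ − (1/2)E[q₂] − 8 = 0.
Substituting E[q₂] and solving: E[c₂] = 4.6, so q₁ = (120 − 2·8 + 4.6)/(3/2) = 72.4.
q₂(low-cost) = (120 − 3 − (1/2)·72.4) = 80.8.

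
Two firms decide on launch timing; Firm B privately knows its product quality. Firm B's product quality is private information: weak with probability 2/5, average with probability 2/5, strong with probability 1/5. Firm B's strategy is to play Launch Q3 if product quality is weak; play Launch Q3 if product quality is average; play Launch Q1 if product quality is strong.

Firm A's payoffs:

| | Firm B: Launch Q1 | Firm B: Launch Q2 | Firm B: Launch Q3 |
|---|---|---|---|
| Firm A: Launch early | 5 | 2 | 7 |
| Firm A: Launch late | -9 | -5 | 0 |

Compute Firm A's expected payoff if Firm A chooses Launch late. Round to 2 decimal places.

Take the expectation over Firm B's product quality, weighting each type's action by its prior probability.
E[Launch late] = 2/5·0 + 2/5·0 + 1/5·(-9) = 0 + 0 + (-9/5) = -9/5

-1.80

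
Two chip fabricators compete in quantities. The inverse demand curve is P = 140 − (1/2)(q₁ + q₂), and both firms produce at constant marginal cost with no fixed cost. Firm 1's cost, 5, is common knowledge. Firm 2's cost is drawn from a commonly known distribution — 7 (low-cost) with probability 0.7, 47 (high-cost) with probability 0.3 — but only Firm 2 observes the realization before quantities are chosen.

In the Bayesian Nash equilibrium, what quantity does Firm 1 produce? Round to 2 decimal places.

Type-c best response for Firm 2: q₂(c) = (140 − c) − q₁/2.
Firm 1 maximizes expected profit; its first-order condition is 140 − q₁ − (1/2)E[q₂] − 5 = 0.
Substituting E[q₂] and solving: E[c₂] = 19, so q₁ = (140 − 2·5 + 19)/(3/2) = 99.3333.

99.33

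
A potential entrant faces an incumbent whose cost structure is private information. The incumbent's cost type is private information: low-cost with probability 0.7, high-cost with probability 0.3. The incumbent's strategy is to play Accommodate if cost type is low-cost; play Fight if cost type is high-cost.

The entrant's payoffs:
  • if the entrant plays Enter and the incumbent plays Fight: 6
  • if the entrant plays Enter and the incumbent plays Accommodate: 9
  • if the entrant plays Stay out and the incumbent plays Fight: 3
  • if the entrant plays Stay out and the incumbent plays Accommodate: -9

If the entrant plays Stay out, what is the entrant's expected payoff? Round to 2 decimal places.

-5.40

Take the expectation over the incumbent's cost type, weighting each type's action by its prior probability.
E[Stay out] = 0.7·(-9) + 0.3·3 = (-6.3) + 0.9 = -5.4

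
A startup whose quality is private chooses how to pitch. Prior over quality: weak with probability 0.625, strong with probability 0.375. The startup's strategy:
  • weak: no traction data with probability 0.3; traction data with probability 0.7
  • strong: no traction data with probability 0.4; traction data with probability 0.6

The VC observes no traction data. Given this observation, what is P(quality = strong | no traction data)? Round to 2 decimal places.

0.44

P(no traction data) = 0.625·0.3 + 0.375·0.4 = 0.3375
P(strong | no traction data) = (0.375·0.4) / 0.3375 = 0.15 / 0.3375 = 0.444444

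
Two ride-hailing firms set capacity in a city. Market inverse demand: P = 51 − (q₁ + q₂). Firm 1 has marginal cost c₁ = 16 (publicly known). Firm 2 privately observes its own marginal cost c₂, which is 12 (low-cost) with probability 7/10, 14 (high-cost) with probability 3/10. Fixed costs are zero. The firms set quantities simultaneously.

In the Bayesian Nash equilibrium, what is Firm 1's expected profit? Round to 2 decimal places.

Type-c best response for Firm 2: q₂(c) = (51 − c)/2 − q₁/2.
Firm 1 maximizes expected profit; its first-order condition is 51 − 2q₁ − E[q₂] − 16 = 0.
Substituting E[q₂] and solving: E[c₂] = 12.6, so q₁ = (51 − 2·16 + 12.6)/3 = 10.5333.
E[P] = 51 − (q₁ + E[q₂]) = 26.5333; Firm 1's expected profit = (E[P] − 16)·q₁ = (26.5333 − 16)·10.5333 = 110.951.

110.95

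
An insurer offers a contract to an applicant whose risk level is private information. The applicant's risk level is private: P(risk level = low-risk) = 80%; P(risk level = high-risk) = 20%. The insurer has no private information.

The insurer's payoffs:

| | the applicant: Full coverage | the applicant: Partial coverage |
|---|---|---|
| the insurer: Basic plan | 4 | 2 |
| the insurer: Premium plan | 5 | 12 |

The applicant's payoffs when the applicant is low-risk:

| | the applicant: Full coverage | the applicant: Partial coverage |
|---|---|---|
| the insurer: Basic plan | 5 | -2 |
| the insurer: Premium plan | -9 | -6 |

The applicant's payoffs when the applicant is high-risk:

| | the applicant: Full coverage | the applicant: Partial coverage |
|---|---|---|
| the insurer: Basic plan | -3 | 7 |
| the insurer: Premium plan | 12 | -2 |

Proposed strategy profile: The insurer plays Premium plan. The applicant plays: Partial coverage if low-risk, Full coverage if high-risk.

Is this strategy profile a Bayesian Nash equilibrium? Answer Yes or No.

The insurer plays Premium plan: E[Premium plan] = 0.8·(12) + 0.2·(5) = 10.6; E[Basic plan] = 2.4. Best-responding. ✓
The applicant (risk level low-risk), facing Premium plan: Full coverage gives -9, Partial coverage gives -6. Proposed Partial coverage is best. ✓
The applicant (risk level high-risk), facing Premium plan: Full coverage gives 12, Partial coverage gives -2. Proposed Full coverage is best. ✓

Yes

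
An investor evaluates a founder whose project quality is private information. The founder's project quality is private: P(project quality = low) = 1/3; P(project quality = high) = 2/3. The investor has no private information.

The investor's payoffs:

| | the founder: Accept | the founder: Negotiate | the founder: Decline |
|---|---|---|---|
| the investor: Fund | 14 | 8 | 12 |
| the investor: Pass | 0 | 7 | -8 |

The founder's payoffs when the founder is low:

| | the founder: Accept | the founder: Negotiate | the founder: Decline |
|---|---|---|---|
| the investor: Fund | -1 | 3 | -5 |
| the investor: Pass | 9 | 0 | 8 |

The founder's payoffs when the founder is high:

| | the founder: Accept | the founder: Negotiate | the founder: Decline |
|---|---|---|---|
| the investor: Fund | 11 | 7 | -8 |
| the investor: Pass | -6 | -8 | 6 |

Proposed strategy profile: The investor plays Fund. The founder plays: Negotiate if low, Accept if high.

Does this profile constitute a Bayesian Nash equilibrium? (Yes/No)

The investor plays Fund: E[Fund] = 1/3·(8) + 2/3·(14) = 12; E[Pass] = 7/3. Best-responding. ✓
The founder (project quality low), facing Fund: Accept gives -1, Negotiate gives 3, Decline gives -5. Proposed Negotiate is best. ✓
The founder (project quality high), facing Fund: Accept gives 11, Negotiate gives 7, Decline gives -8. Proposed Accept is best. ✓

Yes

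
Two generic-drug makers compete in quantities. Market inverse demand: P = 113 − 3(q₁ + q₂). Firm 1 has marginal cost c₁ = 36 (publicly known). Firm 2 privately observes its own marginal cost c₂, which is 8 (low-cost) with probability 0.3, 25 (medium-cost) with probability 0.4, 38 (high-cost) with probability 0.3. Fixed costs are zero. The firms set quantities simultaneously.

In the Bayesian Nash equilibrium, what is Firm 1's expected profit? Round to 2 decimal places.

155.52

Each type of Firm 2 best-responds to q₁; Firm 1 best-responds to the expected q₂ over Firm 2's types.
Firm 2 with cost c maximizes (113 − 3(q₁+q₂) − c)·q₂, giving q₂(c) = (113 − c − 3q₁)/6.
E[c₂] = 0.3·8 + 0.4·25 + 0.3·38 = 23.8
Firm 1's FOC against E[q₂] yields q₁ = (113 − 2·36 + E[c₂])/9 = (113 − 72 + 23.8)/9 = 7.2.
E[P] = 113 − 3·(q₁ + E[q₂]) = 57.6; Firm 1's expected profit = (E[P] − 36)·q₁ = (57.6 − 36)·7.2 = 155.52.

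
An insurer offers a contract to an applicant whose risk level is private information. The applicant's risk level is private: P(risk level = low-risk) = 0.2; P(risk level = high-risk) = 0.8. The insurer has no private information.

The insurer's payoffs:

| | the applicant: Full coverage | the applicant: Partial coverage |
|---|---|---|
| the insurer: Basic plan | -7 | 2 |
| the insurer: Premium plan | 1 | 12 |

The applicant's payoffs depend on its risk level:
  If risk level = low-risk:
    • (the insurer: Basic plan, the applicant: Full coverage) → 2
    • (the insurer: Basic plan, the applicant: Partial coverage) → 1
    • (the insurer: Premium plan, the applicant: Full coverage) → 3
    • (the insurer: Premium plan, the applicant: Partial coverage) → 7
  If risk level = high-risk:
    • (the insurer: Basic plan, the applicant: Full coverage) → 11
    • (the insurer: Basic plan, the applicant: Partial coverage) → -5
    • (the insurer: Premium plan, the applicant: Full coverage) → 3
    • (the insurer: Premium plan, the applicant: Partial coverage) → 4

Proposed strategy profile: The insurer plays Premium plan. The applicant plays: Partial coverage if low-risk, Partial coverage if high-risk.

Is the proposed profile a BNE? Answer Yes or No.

Yes

A profile is a BNE iff every type of every player is best-responding given beliefs about the other side.
The insurer plays Premium plan: E[Premium plan] = 0.2·(12) + 0.8·(12) = 12; E[Basic plan] = 2. Best-responding. ✓
The applicant (risk level low-risk), facing Premium plan: Full coverage gives 3, Partial coverage gives 7. Proposed Partial coverage is best. ✓
The applicant (risk level high-risk), facing Premium plan: Full coverage gives 3, Partial coverage gives 4. Proposed Partial coverage is best. ✓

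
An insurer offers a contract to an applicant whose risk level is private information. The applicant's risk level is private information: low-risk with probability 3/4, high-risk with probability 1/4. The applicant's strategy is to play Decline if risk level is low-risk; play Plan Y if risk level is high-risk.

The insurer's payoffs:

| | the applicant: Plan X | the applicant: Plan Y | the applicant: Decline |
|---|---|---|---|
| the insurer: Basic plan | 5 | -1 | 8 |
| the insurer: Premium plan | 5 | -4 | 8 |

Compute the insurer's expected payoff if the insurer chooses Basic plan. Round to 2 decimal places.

Take the expectation over the applicant's risk level, weighting each type's action by its prior probability.
E[Basic plan] = 3/4·8 + 1/4·(-1) = 6 + (-1/4) = 23/4

5.75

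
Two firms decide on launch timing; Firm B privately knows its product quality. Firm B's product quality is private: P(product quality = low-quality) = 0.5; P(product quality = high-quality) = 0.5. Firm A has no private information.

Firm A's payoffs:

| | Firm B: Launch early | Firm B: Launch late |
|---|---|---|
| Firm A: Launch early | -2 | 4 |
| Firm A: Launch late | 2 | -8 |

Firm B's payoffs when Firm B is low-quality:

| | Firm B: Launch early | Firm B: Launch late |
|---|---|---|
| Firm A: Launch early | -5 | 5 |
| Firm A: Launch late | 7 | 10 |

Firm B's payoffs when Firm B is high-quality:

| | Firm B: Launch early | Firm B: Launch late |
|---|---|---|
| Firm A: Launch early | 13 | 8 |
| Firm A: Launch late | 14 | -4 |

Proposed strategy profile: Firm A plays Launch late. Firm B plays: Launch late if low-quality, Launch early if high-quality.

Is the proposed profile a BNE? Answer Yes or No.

A profile is a BNE iff every type of every player is best-responding given beliefs about the other side.
Firm A plays Launch late: E[Launch late] = 0.5·(-8) + 0.5·(2) = -3; E[Launch early] = 1. Not best-responding. ✗
Firm B (product quality low-quality), facing Launch late: Launch early gives 7, Launch late gives 10. Proposed Launch late is best. ✓
Firm B (product quality high-quality), facing Launch late: Launch early gives 14, Launch late gives -4. Proposed Launch early is best. ✓

No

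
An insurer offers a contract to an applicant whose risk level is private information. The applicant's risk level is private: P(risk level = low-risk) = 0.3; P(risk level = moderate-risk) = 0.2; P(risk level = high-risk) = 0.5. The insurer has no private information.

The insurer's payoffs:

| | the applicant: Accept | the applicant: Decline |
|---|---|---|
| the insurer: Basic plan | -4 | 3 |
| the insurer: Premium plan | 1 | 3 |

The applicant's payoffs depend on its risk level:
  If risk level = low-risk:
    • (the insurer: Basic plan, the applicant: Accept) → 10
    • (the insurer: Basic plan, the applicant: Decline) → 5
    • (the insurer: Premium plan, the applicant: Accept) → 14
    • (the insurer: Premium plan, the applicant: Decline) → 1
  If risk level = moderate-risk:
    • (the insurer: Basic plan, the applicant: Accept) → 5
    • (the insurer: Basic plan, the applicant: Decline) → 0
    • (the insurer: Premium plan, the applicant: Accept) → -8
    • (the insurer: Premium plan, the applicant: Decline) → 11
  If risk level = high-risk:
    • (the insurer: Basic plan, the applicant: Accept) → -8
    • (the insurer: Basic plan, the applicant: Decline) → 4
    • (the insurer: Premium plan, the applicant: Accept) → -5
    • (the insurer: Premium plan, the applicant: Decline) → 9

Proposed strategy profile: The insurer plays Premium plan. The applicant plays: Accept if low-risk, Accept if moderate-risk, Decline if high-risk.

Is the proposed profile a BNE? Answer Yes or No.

The insurer plays Premium plan: E[Premium plan] = 0.3·(1) + 0.2·(1) + 0.5·(3) = 2; E[Basic plan] = -0.5. Best-responding. ✓
The applicant (risk level low-risk), facing Premium plan: Accept gives 14, Decline gives 1. Proposed Accept is best. ✓
The applicant (risk level moderate-risk), facing Premium plan: Accept gives -8, Decline gives 11. Proposed Accept is not best — profitable deviation exists. ✗
The applicant (risk level high-risk), facing Premium plan: Accept gives -5, Decline gives 9. Proposed Decline is best. ✓

No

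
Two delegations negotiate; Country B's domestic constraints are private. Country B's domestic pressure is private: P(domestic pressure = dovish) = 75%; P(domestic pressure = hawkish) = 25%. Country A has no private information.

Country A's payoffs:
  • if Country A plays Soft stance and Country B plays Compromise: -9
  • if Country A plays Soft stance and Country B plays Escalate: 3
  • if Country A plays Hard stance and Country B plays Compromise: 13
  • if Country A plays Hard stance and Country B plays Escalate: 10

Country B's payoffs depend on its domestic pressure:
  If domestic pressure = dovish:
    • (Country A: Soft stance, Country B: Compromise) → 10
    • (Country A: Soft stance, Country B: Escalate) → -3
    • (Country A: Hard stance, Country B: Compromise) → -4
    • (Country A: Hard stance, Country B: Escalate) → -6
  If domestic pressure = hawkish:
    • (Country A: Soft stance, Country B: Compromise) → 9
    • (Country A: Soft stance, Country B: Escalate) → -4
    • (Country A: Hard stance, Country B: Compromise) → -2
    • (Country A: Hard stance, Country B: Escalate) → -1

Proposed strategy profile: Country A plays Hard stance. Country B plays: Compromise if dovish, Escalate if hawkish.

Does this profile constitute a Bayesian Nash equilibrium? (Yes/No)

Yes

Country A plays Hard stance: E[Hard stance] = 0.75·(13) + 0.25·(10) = 12.25; E[Soft stance] = -6. Best-responding. ✓
Country B (domestic pressure dovish), facing Hard stance: Compromise gives -4, Escalate gives -6. Proposed Compromise is best. ✓
Country B (domestic pressure hawkish), facing Hard stance: Compromise gives -2, Escalate gives -1. Proposed Escalate is best. ✓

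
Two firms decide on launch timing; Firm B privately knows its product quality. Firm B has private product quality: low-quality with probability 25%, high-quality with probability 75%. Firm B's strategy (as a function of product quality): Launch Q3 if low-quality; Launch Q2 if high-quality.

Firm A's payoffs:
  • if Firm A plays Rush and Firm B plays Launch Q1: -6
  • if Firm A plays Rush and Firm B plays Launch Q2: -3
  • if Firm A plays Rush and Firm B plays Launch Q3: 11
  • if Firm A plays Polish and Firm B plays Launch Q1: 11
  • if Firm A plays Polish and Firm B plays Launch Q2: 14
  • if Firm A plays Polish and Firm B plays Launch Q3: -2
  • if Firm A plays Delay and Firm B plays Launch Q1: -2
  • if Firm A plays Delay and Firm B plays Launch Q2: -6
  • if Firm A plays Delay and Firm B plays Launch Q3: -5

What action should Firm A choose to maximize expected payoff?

Polish

E[Rush] = 0.25·(11) + 0.75·(-3) = 0.5
E[Polish] = 0.25·(-2) + 0.75·(14) = 10
E[Delay] = 0.25·(-5) + 0.75·(-6) = -5.75
Best response: Polish (10 is the largest).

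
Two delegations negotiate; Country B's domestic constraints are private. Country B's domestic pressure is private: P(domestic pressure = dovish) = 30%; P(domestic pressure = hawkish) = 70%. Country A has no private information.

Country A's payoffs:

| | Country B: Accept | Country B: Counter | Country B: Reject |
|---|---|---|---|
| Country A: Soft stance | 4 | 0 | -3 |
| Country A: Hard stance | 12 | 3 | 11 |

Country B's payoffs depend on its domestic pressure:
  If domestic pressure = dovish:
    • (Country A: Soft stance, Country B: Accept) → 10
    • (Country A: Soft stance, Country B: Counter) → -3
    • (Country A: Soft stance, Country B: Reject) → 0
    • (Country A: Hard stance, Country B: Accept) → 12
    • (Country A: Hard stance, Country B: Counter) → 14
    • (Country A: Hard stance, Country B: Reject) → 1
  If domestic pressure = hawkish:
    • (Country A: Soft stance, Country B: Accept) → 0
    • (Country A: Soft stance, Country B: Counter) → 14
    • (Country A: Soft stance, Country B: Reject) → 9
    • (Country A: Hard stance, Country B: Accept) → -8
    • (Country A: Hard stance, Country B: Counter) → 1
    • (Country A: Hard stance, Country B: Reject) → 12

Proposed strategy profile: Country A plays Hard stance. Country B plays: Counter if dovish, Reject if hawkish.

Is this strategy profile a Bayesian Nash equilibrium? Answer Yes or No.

Yes

Country A plays Hard stance: E[Hard stance] = 0.3·(3) + 0.7·(11) = 8.6; E[Soft stance] = -2.1. Best-responding. ✓
Country B (domestic pressure dovish), facing Hard stance: Accept gives 12, Counter gives 14, Reject gives 1. Proposed Counter is best. ✓
Country B (domestic pressure hawkish), facing Hard stance: Accept gives -8, Counter gives 1, Reject gives 12. Proposed Reject is best. ✓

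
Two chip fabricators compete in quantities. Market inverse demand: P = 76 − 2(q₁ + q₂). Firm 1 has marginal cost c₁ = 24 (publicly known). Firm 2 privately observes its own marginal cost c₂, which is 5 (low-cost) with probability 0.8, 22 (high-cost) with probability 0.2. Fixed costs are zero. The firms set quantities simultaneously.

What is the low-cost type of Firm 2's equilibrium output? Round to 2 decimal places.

Firm 2 with cost c maximizes (76 − 2(q₁+q₂) − c)·q₂, giving q₂(c) = (76 − c − 2q₁)/4.
E[c₂] = 0.8·5 + 0.2·22 = 8.4
Firm 1's FOC against E[q₂] yields q₁ = (76 − 2·24 + E[c₂])/6 = (76 − 48 + 8.4)/6 = 6.06667.
q₂(low-cost) = (76 − 5 − 2·6.06667)/4 = 14.7167.

14.72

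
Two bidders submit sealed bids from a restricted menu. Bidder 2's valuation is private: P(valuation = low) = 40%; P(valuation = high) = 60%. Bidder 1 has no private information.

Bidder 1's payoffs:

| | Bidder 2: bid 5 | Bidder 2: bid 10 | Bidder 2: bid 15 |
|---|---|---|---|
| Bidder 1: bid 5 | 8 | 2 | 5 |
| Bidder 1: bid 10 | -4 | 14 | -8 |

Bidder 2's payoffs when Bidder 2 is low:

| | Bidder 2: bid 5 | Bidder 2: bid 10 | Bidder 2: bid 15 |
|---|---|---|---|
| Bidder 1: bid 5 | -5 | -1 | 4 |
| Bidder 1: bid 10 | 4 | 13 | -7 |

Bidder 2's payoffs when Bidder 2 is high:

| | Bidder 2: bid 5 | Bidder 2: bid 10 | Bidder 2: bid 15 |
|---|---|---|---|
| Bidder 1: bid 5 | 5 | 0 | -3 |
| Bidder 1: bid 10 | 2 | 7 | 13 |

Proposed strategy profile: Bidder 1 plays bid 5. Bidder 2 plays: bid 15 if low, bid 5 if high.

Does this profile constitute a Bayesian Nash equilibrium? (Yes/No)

Bidder 1 plays bid 5: E[bid 5] = 0.4·(5) + 0.6·(8) = 6.8; E[bid 10] = -5.6. Best-responding. ✓
Bidder 2 (valuation low), facing bid 5: bid 5 gives -5, bid 10 gives -1, bid 15 gives 4. Proposed bid 15 is best. ✓
Bidder 2 (valuation high), facing bid 5: bid 5 gives 5, bid 10 gives 0, bid 15 gives -3. Proposed bid 5 is best. ✓

Yes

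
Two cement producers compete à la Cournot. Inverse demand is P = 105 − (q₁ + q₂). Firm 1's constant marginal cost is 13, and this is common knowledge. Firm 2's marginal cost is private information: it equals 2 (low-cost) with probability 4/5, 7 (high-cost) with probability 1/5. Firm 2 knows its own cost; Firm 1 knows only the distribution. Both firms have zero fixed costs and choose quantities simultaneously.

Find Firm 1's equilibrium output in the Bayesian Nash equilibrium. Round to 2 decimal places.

Type-c best response for Firm 2: q₂(c) = (105 − c)/2 − q₁/2.
Firm 1 maximizes expected profit; its first-order condition is 105 − 2q₁ − E[q₂] − 13 = 0.
Substituting E[q₂] and solving: E[c₂] = 3, so q₁ = (105 − 2·13 + 3)/3 = 27.3333.

27.33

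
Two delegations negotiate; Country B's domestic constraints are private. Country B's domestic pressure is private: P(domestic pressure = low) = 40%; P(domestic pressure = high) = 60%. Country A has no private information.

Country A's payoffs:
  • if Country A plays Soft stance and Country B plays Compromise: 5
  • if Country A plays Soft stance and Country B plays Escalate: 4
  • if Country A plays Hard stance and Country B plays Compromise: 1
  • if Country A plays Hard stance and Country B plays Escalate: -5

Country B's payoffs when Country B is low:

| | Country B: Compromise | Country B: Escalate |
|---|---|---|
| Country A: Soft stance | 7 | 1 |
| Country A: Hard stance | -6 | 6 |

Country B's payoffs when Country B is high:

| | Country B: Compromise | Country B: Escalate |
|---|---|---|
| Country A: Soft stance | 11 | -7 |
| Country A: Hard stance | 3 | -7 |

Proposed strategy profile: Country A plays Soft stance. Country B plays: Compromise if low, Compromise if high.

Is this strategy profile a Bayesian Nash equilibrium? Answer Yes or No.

Country A plays Soft stance: E[Soft stance] = 0.4·(5) + 0.6·(5) = 5; E[Hard stance] = 1. Best-responding. ✓
Country B (domestic pressure low), facing Soft stance: Compromise gives 7, Escalate gives 1. Proposed Compromise is best. ✓
Country B (domestic pressure high), facing Soft stance: Compromise gives 11, Escalate gives -7. Proposed Compromise is best. ✓

Yes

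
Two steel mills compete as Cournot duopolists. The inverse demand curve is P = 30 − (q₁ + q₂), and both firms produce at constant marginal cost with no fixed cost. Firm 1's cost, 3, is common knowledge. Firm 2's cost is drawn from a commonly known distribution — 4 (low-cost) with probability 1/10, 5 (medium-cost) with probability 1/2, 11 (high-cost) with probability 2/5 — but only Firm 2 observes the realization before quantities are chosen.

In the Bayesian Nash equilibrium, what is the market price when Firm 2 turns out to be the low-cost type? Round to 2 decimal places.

11.78

Each type of Firm 2 best-responds to q₁; Firm 1 best-responds to the expected q₂ over Firm 2's types.
Firm 2 with cost c maximizes (30 − (q₁+q₂) − c)·q₂, giving q₂(c) = (30 − c − q₁)/2.
E[c₂] = 1/10·4 + 1/2·5 + 2/5·11 = 7.3
Firm 1's FOC against E[q₂] yields q₁ = (30 − 2·3 + E[c₂])/3 = (30 − 6 + 7.3)/3 = 10.4333.
q₂(low-cost) = 7.78333, so P = 30 − (10.4333 + 7.78333) = 11.7833.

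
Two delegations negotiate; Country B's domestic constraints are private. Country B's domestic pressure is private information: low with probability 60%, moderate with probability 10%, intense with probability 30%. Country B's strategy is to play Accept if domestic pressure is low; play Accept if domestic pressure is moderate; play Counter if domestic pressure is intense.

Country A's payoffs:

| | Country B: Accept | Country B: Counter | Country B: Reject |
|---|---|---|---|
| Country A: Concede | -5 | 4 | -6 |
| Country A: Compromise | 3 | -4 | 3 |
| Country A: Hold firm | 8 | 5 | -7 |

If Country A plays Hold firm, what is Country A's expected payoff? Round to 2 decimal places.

7.10

E[Hold firm] = 0.6·8 + 0.1·8 + 0.3·5 = 4.8 + 0.8 + 1.5 = 7.1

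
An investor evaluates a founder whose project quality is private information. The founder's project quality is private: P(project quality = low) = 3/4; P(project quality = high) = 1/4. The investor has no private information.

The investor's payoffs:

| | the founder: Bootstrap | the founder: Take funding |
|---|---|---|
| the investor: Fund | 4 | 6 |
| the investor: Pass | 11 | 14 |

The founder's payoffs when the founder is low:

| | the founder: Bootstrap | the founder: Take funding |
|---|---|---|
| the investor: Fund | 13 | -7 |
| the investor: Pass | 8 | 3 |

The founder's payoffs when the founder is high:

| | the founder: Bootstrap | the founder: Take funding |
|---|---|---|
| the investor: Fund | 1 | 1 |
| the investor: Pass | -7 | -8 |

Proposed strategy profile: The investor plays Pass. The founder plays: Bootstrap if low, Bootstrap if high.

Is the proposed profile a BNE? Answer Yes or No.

Yes

The investor plays Pass: E[Pass] = 3/4·(11) + 1/4·(11) = 11; E[Fund] = 4. Best-responding. ✓
The founder (project quality low), facing Pass: Bootstrap gives 8, Take funding gives 3. Proposed Bootstrap is best. ✓
The founder (project quality high), facing Pass: Bootstrap gives -7, Take funding gives -8. Proposed Bootstrap is best. ✓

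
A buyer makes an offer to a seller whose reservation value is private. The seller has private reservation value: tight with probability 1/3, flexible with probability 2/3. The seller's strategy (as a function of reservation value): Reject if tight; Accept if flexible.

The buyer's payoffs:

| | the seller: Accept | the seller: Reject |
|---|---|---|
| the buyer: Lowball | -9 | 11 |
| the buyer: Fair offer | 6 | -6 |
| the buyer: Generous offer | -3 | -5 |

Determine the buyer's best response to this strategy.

E[Lowball] = 1/3·(11) + 2/3·(-9) = -7/3
E[Fair offer] = 1/3·(-6) + 2/3·(6) = 2
E[Generous offer] = 1/3·(-5) + 2/3·(-3) = -11/3
Best response: Fair offer (2 is the largest).

Fair offer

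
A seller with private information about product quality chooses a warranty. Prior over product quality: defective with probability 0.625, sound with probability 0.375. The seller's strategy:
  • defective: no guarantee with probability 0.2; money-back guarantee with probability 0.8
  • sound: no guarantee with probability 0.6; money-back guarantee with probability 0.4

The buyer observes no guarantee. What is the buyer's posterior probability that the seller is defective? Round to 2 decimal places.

P(no guarantee) = 0.625·0.2 + 0.375·0.6 = 0.35
P(defective | no guarantee) = (0.625·0.2) / 0.35 = 0.125 / 0.35 = 0.357143

0.36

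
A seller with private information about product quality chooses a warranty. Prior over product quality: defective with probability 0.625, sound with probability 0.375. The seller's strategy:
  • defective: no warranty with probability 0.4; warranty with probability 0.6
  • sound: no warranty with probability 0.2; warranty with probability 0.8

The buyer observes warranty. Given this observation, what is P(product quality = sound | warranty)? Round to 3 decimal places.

P(warranty) = 0.625·0.6 + 0.375·0.8 = 0.675
P(sound | warranty) = (0.375·0.8) / 0.675 = 0.3 / 0.675 = 0.444444

0.444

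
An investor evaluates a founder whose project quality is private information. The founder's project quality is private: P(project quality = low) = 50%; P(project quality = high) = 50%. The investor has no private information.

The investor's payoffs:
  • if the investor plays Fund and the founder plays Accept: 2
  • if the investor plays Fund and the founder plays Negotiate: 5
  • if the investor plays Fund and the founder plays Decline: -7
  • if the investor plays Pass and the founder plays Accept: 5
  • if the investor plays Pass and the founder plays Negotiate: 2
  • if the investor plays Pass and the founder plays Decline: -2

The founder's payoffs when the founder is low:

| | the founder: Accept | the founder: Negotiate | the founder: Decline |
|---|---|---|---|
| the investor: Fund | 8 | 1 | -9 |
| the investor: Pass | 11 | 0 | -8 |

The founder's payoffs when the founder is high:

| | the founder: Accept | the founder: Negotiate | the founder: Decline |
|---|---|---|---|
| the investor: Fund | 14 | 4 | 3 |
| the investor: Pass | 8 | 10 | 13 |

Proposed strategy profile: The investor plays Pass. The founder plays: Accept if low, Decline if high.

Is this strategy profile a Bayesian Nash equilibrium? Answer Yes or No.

The investor plays Pass: E[Pass] = 0.5·(5) + 0.5·(-2) = 1.5; E[Fund] = -2.5. Best-responding. ✓
The founder (project quality low), facing Pass: Accept gives 11, Negotiate gives 0, Decline gives -8. Proposed Accept is best. ✓
The founder (project quality high), facing Pass: Accept gives 8, Negotiate gives 10, Decline gives 13. Proposed Decline is best. ✓

Yes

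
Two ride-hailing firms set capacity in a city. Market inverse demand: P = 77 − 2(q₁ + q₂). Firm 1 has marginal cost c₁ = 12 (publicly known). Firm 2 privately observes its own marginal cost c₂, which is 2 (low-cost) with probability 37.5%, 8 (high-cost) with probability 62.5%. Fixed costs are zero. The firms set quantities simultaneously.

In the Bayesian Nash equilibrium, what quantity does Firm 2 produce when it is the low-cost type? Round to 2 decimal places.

Firm 2 with cost c maximizes (77 − 2(q₁+q₂) − c)·q₂, giving q₂(c) = (77 − c − 2q₁)/4.
E[c₂] = 0.375·2 + 0.625·8 = 5.75
Firm 1's FOC against E[q₂] yields q₁ = (77 − 2·12 + E[c₂])/6 = (77 − 24 + 5.75)/6 = 9.79167.
q₂(low-cost) = (77 − 2 − 2·9.79167)/4 = 13.8542.

13.85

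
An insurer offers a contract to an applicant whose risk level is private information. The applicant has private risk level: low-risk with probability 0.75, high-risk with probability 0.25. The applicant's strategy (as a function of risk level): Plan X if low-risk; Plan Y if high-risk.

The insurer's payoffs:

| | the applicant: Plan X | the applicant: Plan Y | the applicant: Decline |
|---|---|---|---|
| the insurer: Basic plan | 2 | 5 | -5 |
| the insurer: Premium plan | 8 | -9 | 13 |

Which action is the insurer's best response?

E[Basic plan] = 0.75·(2) + 0.25·(5) = 2.75
E[Premium plan] = 0.75·(8) + 0.25·(-9) = 3.75
Best response: Premium plan (3.75 is the largest).

Premium plan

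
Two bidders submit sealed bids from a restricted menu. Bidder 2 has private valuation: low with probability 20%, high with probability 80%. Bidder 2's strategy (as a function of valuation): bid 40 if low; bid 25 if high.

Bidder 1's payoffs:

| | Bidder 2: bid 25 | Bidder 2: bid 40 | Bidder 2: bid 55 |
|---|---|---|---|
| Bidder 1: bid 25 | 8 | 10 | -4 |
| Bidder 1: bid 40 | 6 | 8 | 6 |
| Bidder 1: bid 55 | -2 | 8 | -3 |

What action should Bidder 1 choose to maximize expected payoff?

bid 25

Compute Bidder 1's expected payoff for each action, taking the expectation over Bidder 2's type.
E[bid 25] = 0.2·(10) + 0.8·(8) = 8.4
E[bid 40] = 0.2·(8) + 0.8·(6) = 6.4
E[bid 55] = 0.2·(8) + 0.8·(-2) = 0
Best response: bid 25 (8.4 is the largest).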